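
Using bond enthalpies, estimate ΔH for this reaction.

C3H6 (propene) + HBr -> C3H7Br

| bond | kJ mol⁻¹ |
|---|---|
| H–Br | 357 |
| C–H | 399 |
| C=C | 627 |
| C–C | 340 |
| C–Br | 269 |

ΔH ≈ −24 kJ

Bonds broken (reactants):
  C–C: 1 × 340 = 340
  C–H: 6 × 399 = 2394
  C=C: 1 × 627 = 627
  H–Br: 1 × 357 = 357
  Σ(broken) = 3718 kJ
Bonds formed (products):
  C–Br: 1 × 269 = 269
  C–C: 2 × 340 = 680
  C–H: 7 × 399 = 2793
  Σ(formed) = 3742 kJ
ΔH = Σ(broken) − Σ(formed) = 3718 − 3742 = −24 kJ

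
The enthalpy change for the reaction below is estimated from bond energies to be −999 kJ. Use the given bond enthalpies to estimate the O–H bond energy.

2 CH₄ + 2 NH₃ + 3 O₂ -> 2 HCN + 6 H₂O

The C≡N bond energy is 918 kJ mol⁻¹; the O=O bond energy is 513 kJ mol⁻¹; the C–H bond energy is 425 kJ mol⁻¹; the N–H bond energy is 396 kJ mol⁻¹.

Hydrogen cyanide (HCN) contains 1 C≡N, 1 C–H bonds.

D(O–H) ≈ 469 kJ/mol

Let D be the O–H bond energy.
Σ(broken) = 8×425 + 6×396 + 3×513 = 7315
Σ(formed) = 2×918 + 2×425 + 12×D = 2686 + 12D
ΔH = Σ(broken) − Σ(formed) = (7315) − (2686 + 12D) = +4629 − 12D
Setting this equal to −999 kJ gives 12D = 5628, so D = 469 kJ/mol.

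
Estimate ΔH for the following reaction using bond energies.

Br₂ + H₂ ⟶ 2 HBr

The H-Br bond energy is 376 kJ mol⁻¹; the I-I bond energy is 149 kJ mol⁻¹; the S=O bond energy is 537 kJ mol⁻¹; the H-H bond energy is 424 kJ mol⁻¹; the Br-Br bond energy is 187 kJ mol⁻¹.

Bonds broken (reactants):
  Br-Br: 1 × 187 = 187
  H-H: 1 × 424 = 424
  Σ(broken) = 611 kJ
Bonds formed (products):
  H-Br: 2 × 376 = 752
  Σ(formed) = 752 kJ
ΔH = Σ(broken) − Σ(formed) = 611 − 752 = −141 kJ

ΔH ≈ −141 kJ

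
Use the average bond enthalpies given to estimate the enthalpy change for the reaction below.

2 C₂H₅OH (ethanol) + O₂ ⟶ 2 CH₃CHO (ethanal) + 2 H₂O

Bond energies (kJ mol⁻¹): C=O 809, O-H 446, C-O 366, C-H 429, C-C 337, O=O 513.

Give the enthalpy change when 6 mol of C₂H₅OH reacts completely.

ΔH = −1221 kJ

Bonds broken (reactants):
  C-C: 2 × 337 = 674
  C-H: 10 × 429 = 4290
  C-O: 2 × 366 = 732
  O-H: 2 × 446 = 892
  O=O: 1 × 513 = 513
  Σ(broken) = 7101 kJ
Bonds formed (products):
  C-C: 2 × 337 = 674
  C-H: 8 × 429 = 3432
  C=O: 2 × 809 = 1618
  O-H: 4 × 446 = 1784
  Σ(formed) = 7508 kJ
ΔH = Σ(broken) − Σ(formed) = 7101 − 7508 = −407 kJ
For 3× the reaction as written: 3 × (−407) = −1221 kJ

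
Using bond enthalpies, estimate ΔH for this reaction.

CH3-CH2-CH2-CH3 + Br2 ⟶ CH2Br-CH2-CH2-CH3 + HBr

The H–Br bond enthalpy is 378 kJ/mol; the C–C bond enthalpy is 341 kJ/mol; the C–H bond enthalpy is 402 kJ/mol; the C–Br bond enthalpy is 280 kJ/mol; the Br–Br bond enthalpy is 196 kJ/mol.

Bonds broken (reactants):
  Br–Br: 1 × 196 = 196
  C–C: 3 × 341 = 1023
  C–H: 10 × 402 = 4020
  Σ(broken) = 5239 kJ
Bonds formed (products):
  C–Br: 1 × 280 = 280
  C–C: 3 × 341 = 1023
  C–H: 9 × 402 = 3618
  H–Br: 1 × 378 = 378
  Σ(formed) = 5299 kJ
ΔH = Σ(broken) − Σ(formed) = 5239 − 5299 = −60 kJ

ΔH ≈ −60 kJ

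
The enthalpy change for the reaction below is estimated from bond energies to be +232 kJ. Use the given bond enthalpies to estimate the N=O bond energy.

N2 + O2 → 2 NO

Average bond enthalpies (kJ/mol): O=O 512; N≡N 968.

Let D be the N=O bond energy.
Σ(broken) = 1×968 + 1×512 = 1480
Σ(formed) = 2×D = 2D
ΔH = Σ(broken) − Σ(formed) = (1480) − (2D) = +1480 − 2D
Setting this equal to +232 kJ gives 2D = 1248, so D = 624 kJ/mol.

D(N=O) ≈ 624 kJ/mol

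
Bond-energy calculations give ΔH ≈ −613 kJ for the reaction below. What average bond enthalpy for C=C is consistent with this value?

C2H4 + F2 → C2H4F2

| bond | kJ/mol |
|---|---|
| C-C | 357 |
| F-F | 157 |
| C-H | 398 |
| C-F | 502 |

D(C=C) ≈ 591 kJ/mol

Let D be the C=C bond energy.
Σ(broken) = 4×398 + 1×D + 1×157 = 1749 + D
Σ(formed) = 1×357 + 2×502 + 4×398 = 2953
ΔH = Σ(broken) − Σ(formed) = (1749 + D) − (2953) = −1204 + D
Setting this equal to −613 kJ gives D = 591 kJ/mol.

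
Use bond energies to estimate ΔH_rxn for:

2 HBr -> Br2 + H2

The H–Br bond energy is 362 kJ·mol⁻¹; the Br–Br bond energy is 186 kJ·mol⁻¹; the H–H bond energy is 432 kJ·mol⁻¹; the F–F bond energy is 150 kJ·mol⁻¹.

Bonds broken (reactants):
  H–Br: 2 × 362 = 724
  Σ(broken) = 724 kJ
Bonds formed (products):
  Br–Br: 1 × 186 = 186
  H–H: 1 × 432 = 432
  Σ(formed) = 618 kJ
ΔH = Σ(broken) − Σ(formed) = 724 − 618 = +106 kJ

ΔH ≈ +106 kJ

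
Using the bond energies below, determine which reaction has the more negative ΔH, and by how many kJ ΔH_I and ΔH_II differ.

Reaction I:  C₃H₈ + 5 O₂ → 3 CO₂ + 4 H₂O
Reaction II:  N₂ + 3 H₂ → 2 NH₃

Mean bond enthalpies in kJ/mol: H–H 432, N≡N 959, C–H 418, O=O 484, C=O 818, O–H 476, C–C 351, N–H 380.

Reaction I, by 2225 kJ

Reaction I:
  Bonds broken (reactants):
    C–C: 2 × 351 = 702
    C–H: 8 × 418 = 3344
    O=O: 5 × 484 = 2420
    Σ(broken) = 6466 kJ
  Bonds formed (products):
    C=O: 6 × 818 = 4908
    O–H: 8 × 476 = 3808
    Σ(formed) = 8716 kJ
  ΔH_I = 6466 − 8716 = −2250 kJ
Reaction II:
  Bonds broken (reactants):
    H–H: 3 × 432 = 1296
    N≡N: 1 × 959 = 959
    Σ(broken) = 2255 kJ
  Bonds formed (products):
    N–H: 6 × 380 = 2280
    Σ(formed) = 2280 kJ
  ΔH_II = 2255 − 2280 = −25 kJ
ΔH_I − ΔH_II = −2225 kJ, so reaction I has the more negative ΔH; |ΔH_I − ΔH_II| = 2225 kJ.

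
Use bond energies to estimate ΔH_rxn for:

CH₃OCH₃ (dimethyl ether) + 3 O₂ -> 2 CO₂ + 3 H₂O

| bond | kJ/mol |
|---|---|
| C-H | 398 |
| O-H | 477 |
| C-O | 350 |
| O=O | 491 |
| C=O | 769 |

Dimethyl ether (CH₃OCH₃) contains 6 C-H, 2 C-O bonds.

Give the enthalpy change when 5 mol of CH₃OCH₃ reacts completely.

Bonds broken (reactants):
  C-H: 6 × 398 = 2388
  C-O: 2 × 350 = 700
  O=O: 3 × 491 = 1473
  Σ(broken) = 4561 kJ
Bonds formed (products):
  C=O: 4 × 769 = 3076
  O-H: 6 × 477 = 2862
  Σ(formed) = 5938 kJ
ΔH = Σ(broken) − Σ(formed) = 4561 − 5938 = −1377 kJ
For 5× the reaction as written: 5 × (−1377) = −6885 kJ

ΔH = −6885 kJ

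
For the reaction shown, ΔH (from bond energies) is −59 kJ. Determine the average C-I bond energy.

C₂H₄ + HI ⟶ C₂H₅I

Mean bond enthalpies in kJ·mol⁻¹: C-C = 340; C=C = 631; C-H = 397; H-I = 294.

Let D be the C-I bond energy.
Σ(broken) = 4×397 + 1×631 + 1×294 = 2513
Σ(formed) = 1×340 + 5×397 + 1×D = 2325 + D
ΔH = Σ(broken) − Σ(formed) = (2513) − (2325 + D) = +188 − D
Setting this equal to −59 kJ gives D = 247 kJ/mol.

D(C-I) ≈ 247 kJ/mol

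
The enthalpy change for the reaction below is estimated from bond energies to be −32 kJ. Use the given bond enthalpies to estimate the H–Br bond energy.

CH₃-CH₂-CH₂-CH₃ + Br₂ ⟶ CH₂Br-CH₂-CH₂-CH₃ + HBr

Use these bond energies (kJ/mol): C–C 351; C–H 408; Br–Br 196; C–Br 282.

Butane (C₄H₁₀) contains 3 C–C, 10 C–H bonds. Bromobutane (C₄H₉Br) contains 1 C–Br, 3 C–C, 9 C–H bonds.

Let D be the H–Br bond energy.
Σ(broken) = 1×196 + 3×351 + 10×408 = 5329
Σ(formed) = 1×282 + 3×351 + 9×408 + 1×D = 5007 + D
ΔH = Σ(broken) − Σ(formed) = (5329) − (5007 + D) = +322 − D
Setting this equal to −32 kJ gives D = 354 kJ/mol.

D(H–Br) ≈ 354 kJ/mol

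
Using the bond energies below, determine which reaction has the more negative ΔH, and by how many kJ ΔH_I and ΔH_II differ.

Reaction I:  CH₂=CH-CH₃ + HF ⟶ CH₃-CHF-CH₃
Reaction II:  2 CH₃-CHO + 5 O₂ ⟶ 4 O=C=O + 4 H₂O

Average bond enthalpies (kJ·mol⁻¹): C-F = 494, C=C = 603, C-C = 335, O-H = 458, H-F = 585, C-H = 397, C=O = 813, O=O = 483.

Reaction II, by 2243 kJ

Reaction I:
  Bonds broken (reactants):
    C-C: 1 × 335 = 335
    C-H: 6 × 397 = 2382
    C=C: 1 × 603 = 603
    H-F: 1 × 585 = 585
    Σ(broken) = 3905 kJ
  Bonds formed (products):
    C-C: 2 × 335 = 670
    C-F: 1 × 494 = 494
    C-H: 7 × 397 = 2779
    Σ(formed) = 3943 kJ
  ΔH_I = 3905 − 3943 = −38 kJ
Reaction II:
  Bonds broken (reactants):
    C-C: 2 × 335 = 670
    C-H: 8 × 397 = 3176
    C=O: 2 × 813 = 1626
    O=O: 5 × 483 = 2415
    Σ(broken) = 7887 kJ
  Bonds formed (products):
    C=O: 8 × 813 = 6504
    O-H: 8 × 458 = 3664
    Σ(formed) = 10168 kJ
  ΔH_II = 7887 − 10168 = −2281 kJ
ΔH_I − ΔH_II = +2243 kJ, so reaction II has the more negative ΔH; |ΔH_I − ΔH_II| = 2243 kJ.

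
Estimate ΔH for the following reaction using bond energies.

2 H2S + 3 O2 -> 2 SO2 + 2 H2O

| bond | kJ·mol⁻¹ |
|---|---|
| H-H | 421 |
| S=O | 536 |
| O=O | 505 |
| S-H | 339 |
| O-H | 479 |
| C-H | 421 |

Bonds broken (reactants):
  O=O: 3 × 505 = 1515
  S-H: 4 × 339 = 1356
  Σ(broken) = 2871 kJ
Bonds formed (products):
  O-H: 4 × 479 = 1916
  S=O: 4 × 536 = 2144
  Σ(formed) = 4060 kJ
ΔH = Σ(broken) − Σ(formed) = 2871 − 4060 = −1189 kJ

ΔH ≈ −1189 kJ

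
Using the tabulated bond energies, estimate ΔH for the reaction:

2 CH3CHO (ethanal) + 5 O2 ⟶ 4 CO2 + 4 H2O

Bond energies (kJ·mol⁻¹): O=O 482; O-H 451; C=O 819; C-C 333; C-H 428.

Bonds broken (reactants):
  C-C: 2 × 333 = 666
  C-H: 8 × 428 = 3424
  C=O: 2 × 819 = 1638
  O=O: 5 × 482 = 2410
  Σ(broken) = 8138 kJ
Bonds formed (products):
  C=O: 8 × 819 = 6552
  O-H: 8 × 451 = 3608
  Σ(formed) = 10160 kJ
ΔH = Σ(broken) − Σ(formed) = 8138 − 10160 = −2022 kJ

ΔH ≈ −2022 kJ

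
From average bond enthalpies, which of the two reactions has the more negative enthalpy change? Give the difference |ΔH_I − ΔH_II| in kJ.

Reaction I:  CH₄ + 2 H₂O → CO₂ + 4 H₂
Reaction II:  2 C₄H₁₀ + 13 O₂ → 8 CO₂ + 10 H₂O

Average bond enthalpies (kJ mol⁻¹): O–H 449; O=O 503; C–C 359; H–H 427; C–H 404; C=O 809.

Reaction II, by 5237 kJ

Reaction I:
  Bonds broken (reactants):
    C–H: 4 × 404 = 1616
    O–H: 4 × 449 = 1796
    Σ(broken) = 3412 kJ
  Bonds formed (products):
    C=O: 2 × 809 = 1618
    H–H: 4 × 427 = 1708
    Σ(formed) = 3326 kJ
  ΔH_I = 3412 − 3326 = +86 kJ
Reaction II:
  Bonds broken (reactants):
    C–C: 6 × 359 = 2154
    C–H: 20 × 404 = 8080
    O=O: 13 × 503 = 6539
    Σ(broken) = 16773 kJ
  Bonds formed (products):
    C=O: 16 × 809 = 12944
    O–H: 20 × 449 = 8980
    Σ(formed) = 21924 kJ
  ΔH_II = 16773 − 21924 = −5151 kJ
ΔH_I − ΔH_II = +5237 kJ, so reaction II has the more negative ΔH; |ΔH_I − ΔH_II| = 5237 kJ.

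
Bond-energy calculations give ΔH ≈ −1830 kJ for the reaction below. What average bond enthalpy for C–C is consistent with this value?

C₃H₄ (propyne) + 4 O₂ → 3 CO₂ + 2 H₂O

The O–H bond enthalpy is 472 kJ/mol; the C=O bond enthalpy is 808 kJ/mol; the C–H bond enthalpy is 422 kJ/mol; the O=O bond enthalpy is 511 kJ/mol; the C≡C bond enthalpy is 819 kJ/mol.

D(C–C) ≈ 355 kJ/mol

Let D be the C–C bond energy.
Σ(broken) = 1×819 + 1×D + 4×422 + 4×511 = 4551 + D
Σ(formed) = 6×808 + 4×472 = 6736
ΔH = Σ(broken) − Σ(formed) = (4551 + D) − (6736) = −2185 + D
Setting this equal to −1830 kJ gives D = 355 kJ/mol.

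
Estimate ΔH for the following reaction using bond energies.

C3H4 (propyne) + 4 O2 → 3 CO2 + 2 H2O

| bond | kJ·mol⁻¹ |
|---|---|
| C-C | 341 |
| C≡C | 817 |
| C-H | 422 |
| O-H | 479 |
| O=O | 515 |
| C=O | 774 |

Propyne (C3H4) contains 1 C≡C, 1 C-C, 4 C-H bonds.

ΔH ≈ −1654 kJ

Bonds broken (reactants):
  C≡C: 1 × 817 = 817
  C-C: 1 × 341 = 341
  C-H: 4 × 422 = 1688
  O=O: 4 × 515 = 2060
  Σ(broken) = 4906 kJ
Bonds formed (products):
  C=O: 6 × 774 = 4644
  O-H: 4 × 479 = 1916
  Σ(formed) = 6560 kJ
ΔH = Σ(broken) − Σ(formed) = 4906 − 6560 = −1654 kJ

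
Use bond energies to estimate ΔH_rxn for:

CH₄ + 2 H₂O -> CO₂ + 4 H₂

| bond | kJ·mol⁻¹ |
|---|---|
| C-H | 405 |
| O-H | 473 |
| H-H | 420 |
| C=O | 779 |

Bonds broken (reactants):
  C-H: 4 × 405 = 1620
  O-H: 4 × 473 = 1892
  Σ(broken) = 3512 kJ
Bonds formed (products):
  C=O: 2 × 779 = 1558
  H-H: 4 × 420 = 1680
  Σ(formed) = 3238 kJ
ΔH = Σ(broken) − Σ(formed) = 3512 − 3238 = +274 kJ

ΔH ≈ +274 kJ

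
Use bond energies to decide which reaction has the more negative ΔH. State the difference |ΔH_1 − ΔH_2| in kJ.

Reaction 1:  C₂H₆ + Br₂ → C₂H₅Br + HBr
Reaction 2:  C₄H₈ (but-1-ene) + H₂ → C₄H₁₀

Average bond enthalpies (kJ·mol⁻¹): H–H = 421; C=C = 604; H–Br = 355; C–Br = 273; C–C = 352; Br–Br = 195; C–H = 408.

Reaction 2, by 118 kJ

Reaction 1:
  Bonds broken (reactants):
    Br–Br: 1 × 195 = 195
    C–C: 1 × 352 = 352
    C–H: 6 × 408 = 2448
    Σ(broken) = 2995 kJ
  Bonds formed (products):
    C–Br: 1 × 273 = 273
    C–C: 1 × 352 = 352
    C–H: 5 × 408 = 2040
    H–Br: 1 × 355 = 355
    Σ(formed) = 3020 kJ
  ΔH_1 = 2995 − 3020 = −25 kJ
Reaction 2:
  Bonds broken (reactants):
    C–C: 2 × 352 = 704
    C–H: 8 × 408 = 3264
    C=C: 1 × 604 = 604
    H–H: 1 × 421 = 421
    Σ(broken) = 4993 kJ
  Bonds formed (products):
    C–C: 3 × 352 = 1056
    C–H: 10 × 408 = 4080
    Σ(formed) = 5136 kJ
  ΔH_2 = 4993 − 5136 = −143 kJ
ΔH_1 − ΔH_2 = +118 kJ, so reaction 2 has the more negative ΔH; |ΔH_1 − ΔH_2| = 118 kJ.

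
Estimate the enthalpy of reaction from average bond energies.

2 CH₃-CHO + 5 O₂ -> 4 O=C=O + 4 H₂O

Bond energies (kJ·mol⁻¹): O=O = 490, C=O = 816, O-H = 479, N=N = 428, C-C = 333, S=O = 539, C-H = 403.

Bonds broken (reactants):
  C-C: 2 × 333 = 666
  C-H: 8 × 403 = 3224
  C=O: 2 × 816 = 1632
  O=O: 5 × 490 = 2450
  Σ(broken) = 7972 kJ
Bonds formed (products):
  C=O: 8 × 816 = 6528
  O-H: 8 × 479 = 3832
  Σ(formed) = 10360 kJ
ΔH = Σ(broken) − Σ(formed) = 7972 − 10360 = −2388 kJ

ΔH ≈ −2388 kJ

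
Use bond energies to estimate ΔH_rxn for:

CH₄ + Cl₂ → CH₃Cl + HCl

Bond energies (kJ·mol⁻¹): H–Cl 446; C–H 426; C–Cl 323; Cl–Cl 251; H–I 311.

Bonds broken (reactants):
  C–H: 4 × 426 = 1704
  Cl–Cl: 1 × 251 = 251
  Σ(broken) = 1955 kJ
Bonds formed (products):
  C–Cl: 1 × 323 = 323
  C–H: 3 × 426 = 1278
  H–Cl: 1 × 446 = 446
  Σ(formed) = 2047 kJ
ΔH = Σ(broken) − Σ(formed) = 1955 − 2047 = −92 kJ

ΔH ≈ −92 kJ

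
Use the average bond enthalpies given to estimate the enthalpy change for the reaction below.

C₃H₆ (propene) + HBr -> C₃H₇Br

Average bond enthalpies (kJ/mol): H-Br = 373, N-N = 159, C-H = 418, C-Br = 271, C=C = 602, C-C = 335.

ΔH ≈ −49 kJ

Bonds broken (reactants):
  C-C: 1 × 335 = 335
  C-H: 6 × 418 = 2508
  C=C: 1 × 602 = 602
  H-Br: 1 × 373 = 373
  Σ(broken) = 3818 kJ
Bonds formed (products):
  C-Br: 1 × 271 = 271
  C-C: 2 × 335 = 670
  C-H: 7 × 418 = 2926
  Σ(formed) = 3867 kJ
ΔH = Σ(broken) − Σ(formed) = 3818 − 3867 = −49 kJ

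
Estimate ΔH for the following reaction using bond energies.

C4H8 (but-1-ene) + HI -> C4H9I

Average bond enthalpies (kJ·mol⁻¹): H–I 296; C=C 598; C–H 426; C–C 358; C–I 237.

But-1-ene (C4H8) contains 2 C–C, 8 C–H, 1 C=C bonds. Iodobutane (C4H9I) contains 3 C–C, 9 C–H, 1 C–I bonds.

Bonds broken (reactants):
  C–C: 2 × 358 = 716
  C–H: 8 × 426 = 3408
  C=C: 1 × 598 = 598
  H–I: 1 × 296 = 296
  Σ(broken) = 5018 kJ
Bonds formed (products):
  C–C: 3 × 358 = 1074
  C–H: 9 × 426 = 3834
  C–I: 1 × 237 = 237
  Σ(formed) = 5145 kJ
ΔH = Σ(broken) − Σ(formed) = 5018 − 5145 = −127 kJ

ΔH ≈ −127 kJ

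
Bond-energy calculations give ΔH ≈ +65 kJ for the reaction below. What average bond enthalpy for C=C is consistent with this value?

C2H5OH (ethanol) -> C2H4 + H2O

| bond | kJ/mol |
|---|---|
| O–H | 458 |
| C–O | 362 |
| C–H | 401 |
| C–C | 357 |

D(C=C) ≈ 597 kJ/mol

Let D be the C=C bond energy.
Σ(broken) = 1×357 + 5×401 + 1×362 + 1×458 = 3182
Σ(formed) = 4×401 + 1×D + 2×458 = 2520 + D
ΔH = Σ(broken) − Σ(formed) = (3182) − (2520 + D) = +662 − D
Setting this equal to +65 kJ gives D = 597 kJ/mol.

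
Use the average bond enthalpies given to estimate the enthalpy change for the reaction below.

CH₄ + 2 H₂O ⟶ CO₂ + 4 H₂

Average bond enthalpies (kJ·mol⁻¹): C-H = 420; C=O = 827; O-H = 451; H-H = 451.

ΔH ≈ +26 kJ

Bonds broken (reactants):
  C-H: 4 × 420 = 1680
  O-H: 4 × 451 = 1804
  Σ(broken) = 3484 kJ
Bonds formed (products):
  C=O: 2 × 827 = 1654
  H-H: 4 × 451 = 1804
  Σ(formed) = 3458 kJ
ΔH = Σ(broken) − Σ(formed) = 3484 − 3458 = +26 kJ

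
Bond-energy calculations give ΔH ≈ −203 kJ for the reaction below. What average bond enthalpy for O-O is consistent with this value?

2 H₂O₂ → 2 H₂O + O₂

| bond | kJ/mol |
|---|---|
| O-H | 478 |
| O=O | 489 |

Let D be the O-O bond energy.
Σ(broken) = 4×478 + 2×D = 1912 + 2D
Σ(formed) = 4×478 + 1×489 = 2401
ΔH = Σ(broken) − Σ(formed) = (1912 + 2D) − (2401) = −489 + 2D
Setting this equal to −203 kJ gives 2D = 286, so D = 143 kJ/mol.

D(O-O) ≈ 143 kJ/mol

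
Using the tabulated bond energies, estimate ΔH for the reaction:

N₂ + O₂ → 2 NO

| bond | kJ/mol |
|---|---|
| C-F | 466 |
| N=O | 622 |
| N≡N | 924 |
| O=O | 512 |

ΔH ≈ +192 kJ

Bonds broken (reactants):
  N≡N: 1 × 924 = 924
  O=O: 1 × 512 = 512
  Σ(broken) = 1436 kJ
Bonds formed (products):
  N=O: 2 × 622 = 1244
  Σ(formed) = 1244 kJ
ΔH = Σ(broken) − Σ(formed) = 1436 − 1244 = +192 kJ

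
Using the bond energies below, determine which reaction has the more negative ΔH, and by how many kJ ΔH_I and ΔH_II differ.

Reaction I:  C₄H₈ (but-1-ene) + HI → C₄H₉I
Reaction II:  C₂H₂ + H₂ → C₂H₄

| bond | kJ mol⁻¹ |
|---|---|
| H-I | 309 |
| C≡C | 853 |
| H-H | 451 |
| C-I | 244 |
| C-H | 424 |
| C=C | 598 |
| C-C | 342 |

Reaction II, by 39 kJ

Reaction I:
  Bonds broken (reactants):
    C-C: 2 × 342 = 684
    C-H: 8 × 424 = 3392
    C=C: 1 × 598 = 598
    H-I: 1 × 309 = 309
    Σ(broken) = 4983 kJ
  Bonds formed (products):
    C-C: 3 × 342 = 1026
    C-H: 9 × 424 = 3816
    C-I: 1 × 244 = 244
    Σ(formed) = 5086 kJ
  ΔH_I = 4983 − 5086 = −103 kJ
Reaction II:
  Bonds broken (reactants):
    C≡C: 1 × 853 = 853
    C-H: 2 × 424 = 848
    H-H: 1 × 451 = 451
    Σ(broken) = 2152 kJ
  Bonds formed (products):
    C-H: 4 × 424 = 1696
    C=C: 1 × 598 = 598
    Σ(formed) = 2294 kJ
  ΔH_II = 2152 − 2294 = −142 kJ
ΔH_I − ΔH_II = +39 kJ, so reaction II has the more negative ΔH; |ΔH_I − ΔH_II| = 39 kJ.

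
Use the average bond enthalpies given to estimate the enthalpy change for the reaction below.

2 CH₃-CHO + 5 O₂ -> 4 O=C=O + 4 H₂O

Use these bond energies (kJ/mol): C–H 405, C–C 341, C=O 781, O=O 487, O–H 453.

Bonds broken (reactants):
  C–C: 2 × 341 = 682
  C–H: 8 × 405 = 3240
  C=O: 2 × 781 = 1562
  O=O: 5 × 487 = 2435
  Σ(broken) = 7919 kJ
Bonds formed (products):
  C=O: 8 × 781 = 6248
  O–H: 8 × 453 = 3624
  Σ(formed) = 9872 kJ
ΔH = Σ(broken) − Σ(formed) = 7919 − 9872 = −1953 kJ

ΔH ≈ −1953 kJ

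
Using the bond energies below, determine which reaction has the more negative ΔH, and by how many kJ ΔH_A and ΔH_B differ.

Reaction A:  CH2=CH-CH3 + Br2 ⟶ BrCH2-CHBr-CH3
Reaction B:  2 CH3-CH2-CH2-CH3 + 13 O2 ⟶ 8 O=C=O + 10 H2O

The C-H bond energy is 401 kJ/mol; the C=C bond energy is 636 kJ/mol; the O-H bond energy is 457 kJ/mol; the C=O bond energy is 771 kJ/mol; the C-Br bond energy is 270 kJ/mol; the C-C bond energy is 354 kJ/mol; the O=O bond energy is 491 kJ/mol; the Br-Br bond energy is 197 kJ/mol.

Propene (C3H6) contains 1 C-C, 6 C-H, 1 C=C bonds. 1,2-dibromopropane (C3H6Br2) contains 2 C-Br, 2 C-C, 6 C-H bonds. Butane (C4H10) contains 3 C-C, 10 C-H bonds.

Reaction B, by 4888 kJ

Reaction A:
  Bonds broken (reactants):
    Br-Br: 1 × 197 = 197
    C-C: 1 × 354 = 354
    C-H: 6 × 401 = 2406
    C=C: 1 × 636 = 636
    Σ(broken) = 3593 kJ
  Bonds formed (products):
    C-Br: 2 × 270 = 540
    C-C: 2 × 354 = 708
    C-H: 6 × 401 = 2406
    Σ(formed) = 3654 kJ
  ΔH_A = 3593 − 3654 = −61 kJ
Reaction B:
  Bonds broken (reactants):
    C-C: 6 × 354 = 2124
    C-H: 20 × 401 = 8020
    O=O: 13 × 491 = 6383
    Σ(broken) = 16527 kJ
  Bonds formed (products):
    C=O: 16 × 771 = 12336
    O-H: 20 × 457 = 9140
    Σ(formed) = 21476 kJ
  ΔH_B = 16527 − 21476 = −4949 kJ
ΔH_A − ΔH_B = +4888 kJ, so reaction B has the more negative ΔH; |ΔH_A − ΔH_B| = 4888 kJ.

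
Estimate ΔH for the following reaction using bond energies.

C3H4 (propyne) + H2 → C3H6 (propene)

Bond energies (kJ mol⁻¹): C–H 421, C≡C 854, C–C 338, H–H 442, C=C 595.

Bonds broken (reactants):
  C≡C: 1 × 854 = 854
  C–C: 1 × 338 = 338
  C–H: 4 × 421 = 1684
  H–H: 1 × 442 = 442
  Σ(broken) = 3318 kJ
Bonds formed (products):
  C–C: 1 × 338 = 338
  C–H: 6 × 421 = 2526
  C=C: 1 × 595 = 595
  Σ(formed) = 3459 kJ
ΔH = Σ(broken) − Σ(formed) = 3318 − 3459 = −141 kJ

ΔH ≈ −141 kJ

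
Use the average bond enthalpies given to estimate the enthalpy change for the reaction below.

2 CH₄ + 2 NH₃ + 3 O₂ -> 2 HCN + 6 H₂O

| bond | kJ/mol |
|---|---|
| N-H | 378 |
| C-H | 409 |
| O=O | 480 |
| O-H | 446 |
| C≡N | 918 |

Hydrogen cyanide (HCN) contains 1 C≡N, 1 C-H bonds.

Bonds broken (reactants):
  C-H: 8 × 409 = 3272
  N-H: 6 × 378 = 2268
  O=O: 3 × 480 = 1440
  Σ(broken) = 6980 kJ
Bonds formed (products):
  C≡N: 2 × 918 = 1836
  C-H: 2 × 409 = 818
  O-H: 12 × 446 = 5352
  Σ(formed) = 8006 kJ
ΔH = Σ(broken) − Σ(formed) = 6980 − 8006 = −1026 kJ

ΔH ≈ −1026 kJ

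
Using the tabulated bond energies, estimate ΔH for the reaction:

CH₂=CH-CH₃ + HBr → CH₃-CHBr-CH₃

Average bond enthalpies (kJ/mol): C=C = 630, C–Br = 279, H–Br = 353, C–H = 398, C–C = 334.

Bonds broken (reactants):
  C–C: 1 × 334 = 334
  C–H: 6 × 398 = 2388
  C=C: 1 × 630 = 630
  H–Br: 1 × 353 = 353
  Σ(broken) = 3705 kJ
Bonds formed (products):
  C–Br: 1 × 279 = 279
  C–C: 2 × 334 = 668
  C–H: 7 × 398 = 2786
  Σ(formed) = 3733 kJ
ΔH = Σ(broken) − Σ(formed) = 3705 − 3733 = −28 kJ

ΔH ≈ −28 kJ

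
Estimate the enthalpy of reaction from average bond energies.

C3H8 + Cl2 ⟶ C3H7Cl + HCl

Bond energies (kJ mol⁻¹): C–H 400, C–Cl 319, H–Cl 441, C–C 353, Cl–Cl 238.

ΔH ≈ −122 kJ

Bonds broken (reactants):
  C–C: 2 × 353 = 706
  C–H: 8 × 400 = 3200
  Cl–Cl: 1 × 238 = 238
  Σ(broken) = 4144 kJ
Bonds formed (products):
  C–C: 2 × 353 = 706
  C–Cl: 1 × 319 = 319
  C–H: 7 × 400 = 2800
  H–Cl: 1 × 441 = 441
  Σ(formed) = 4266 kJ
ΔH = Σ(broken) − Σ(formed) = 4144 − 4266 = −122 kJ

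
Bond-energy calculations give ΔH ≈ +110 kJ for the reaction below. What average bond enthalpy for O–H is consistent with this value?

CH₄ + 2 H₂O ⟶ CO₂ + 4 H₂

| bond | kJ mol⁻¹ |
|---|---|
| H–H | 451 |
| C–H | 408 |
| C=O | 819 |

Let D be the O–H bond energy.
Σ(broken) = 4×408 + 4×D = 1632 + 4D
Σ(formed) = 2×819 + 4×451 = 3442
ΔH = Σ(broken) − Σ(formed) = (1632 + 4D) − (3442) = −1810 + 4D
Setting this equal to +110 kJ gives 4D = 1920, so D = 480 kJ/mol.

D(O–H) ≈ 480 kJ/mol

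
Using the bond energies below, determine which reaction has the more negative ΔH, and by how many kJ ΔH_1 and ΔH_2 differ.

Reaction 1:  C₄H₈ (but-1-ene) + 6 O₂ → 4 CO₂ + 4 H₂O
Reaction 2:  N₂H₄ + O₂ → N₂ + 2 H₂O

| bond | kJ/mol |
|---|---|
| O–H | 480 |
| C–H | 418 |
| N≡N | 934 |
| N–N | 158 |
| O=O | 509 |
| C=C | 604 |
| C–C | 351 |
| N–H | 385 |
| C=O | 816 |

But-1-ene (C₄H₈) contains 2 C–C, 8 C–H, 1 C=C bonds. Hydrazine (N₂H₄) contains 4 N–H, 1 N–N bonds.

Reaction 1:
  Bonds broken (reactants):
    C–C: 2 × 351 = 702
    C–H: 8 × 418 = 3344
    C=C: 1 × 604 = 604
    O=O: 6 × 509 = 3054
    Σ(broken) = 7704 kJ
  Bonds formed (products):
    C=O: 8 × 816 = 6528
    O–H: 8 × 480 = 3840
    Σ(formed) = 10368 kJ
  ΔH_1 = 7704 − 10368 = −2664 kJ
Reaction 2:
  Bonds broken (reactants):
    N–H: 4 × 385 = 1540
    N–N: 1 × 158 = 158
    O=O: 1 × 509 = 509
    Σ(broken) = 2207 kJ
  Bonds formed (products):
    N≡N: 1 × 934 = 934
    O–H: 4 × 480 = 1920
    Σ(formed) = 2854 kJ
  ΔH_2 = 2207 − 2854 = −647 kJ
ΔH_1 − ΔH_2 = −2017 kJ, so reaction 1 has the more negative ΔH; |ΔH_1 − ΔH_2| = 2017 kJ.

Reaction 1, by 2017 kJ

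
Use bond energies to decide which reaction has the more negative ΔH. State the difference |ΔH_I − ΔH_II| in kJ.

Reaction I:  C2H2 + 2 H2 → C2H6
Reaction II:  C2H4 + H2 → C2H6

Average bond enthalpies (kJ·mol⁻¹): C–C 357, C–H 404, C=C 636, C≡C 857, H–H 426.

Reaction I, by 161 kJ

Reaction I:
  Bonds broken (reactants):
    C≡C: 1 × 857 = 857
    C–H: 2 × 404 = 808
    H–H: 2 × 426 = 852
    Σ(broken) = 2517 kJ
  Bonds formed (products):
    C–C: 1 × 357 = 357
    C–H: 6 × 404 = 2424
    Σ(formed) = 2781 kJ
  ΔH_I = 2517 − 2781 = −264 kJ
Reaction II:
  Bonds broken (reactants):
    C–H: 4 × 404 = 1616
    C=C: 1 × 636 = 636
    H–H: 1 × 426 = 426
    Σ(broken) = 2678 kJ
  Bonds formed (products):
    C–C: 1 × 357 = 357
    C–H: 6 × 404 = 2424
    Σ(formed) = 2781 kJ
  ΔH_II = 2678 − 2781 = −103 kJ
ΔH_I − ΔH_II = −161 kJ, so reaction I has the more negative ΔH; |ΔH_I − ΔH_II| = 161 kJ.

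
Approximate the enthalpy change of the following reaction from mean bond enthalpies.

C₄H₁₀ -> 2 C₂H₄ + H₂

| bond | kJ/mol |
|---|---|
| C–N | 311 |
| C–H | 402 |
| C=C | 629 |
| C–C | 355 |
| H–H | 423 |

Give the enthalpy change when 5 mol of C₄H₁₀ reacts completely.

Bonds broken (reactants):
  C–C: 3 × 355 = 1065
  C–H: 10 × 402 = 4020
  Σ(broken) = 5085 kJ
Bonds formed (products):
  C–H: 8 × 402 = 3216
  C=C: 2 × 629 = 1258
  H–H: 1 × 423 = 423
  Σ(formed) = 4897 kJ
ΔH = Σ(broken) − Σ(formed) = 5085 − 4897 = +188 kJ
For 5× the reaction as written: 5 × (+188) = +940 kJ

ΔH = +940 kJ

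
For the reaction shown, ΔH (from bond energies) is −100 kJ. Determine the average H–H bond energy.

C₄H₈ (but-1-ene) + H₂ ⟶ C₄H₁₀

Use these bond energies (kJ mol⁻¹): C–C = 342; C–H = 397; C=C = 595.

D(H–H) ≈ 441 kJ/mol

Let D be the H–H bond energy.
Σ(broken) = 2×342 + 8×397 + 1×595 + 1×D = 4455 + D
Σ(formed) = 3×342 + 10×397 = 4996
ΔH = Σ(broken) − Σ(formed) = (4455 + D) − (4996) = −541 + D
Setting this equal to −100 kJ gives D = 441 kJ/mol.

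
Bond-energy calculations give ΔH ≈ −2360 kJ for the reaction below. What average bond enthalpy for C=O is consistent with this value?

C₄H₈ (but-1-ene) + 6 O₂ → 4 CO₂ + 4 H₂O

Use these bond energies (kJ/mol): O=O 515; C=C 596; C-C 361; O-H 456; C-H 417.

D(C=O) ≈ 807 kJ/mol

Let D be the C=O bond energy.
Σ(broken) = 2×361 + 8×417 + 1×596 + 6×515 = 7744
Σ(formed) = 8×D + 8×456 = 3648 + 8D
ΔH = Σ(broken) − Σ(formed) = (7744) − (3648 + 8D) = +4096 − 8D
Setting this equal to −2360 kJ gives 8D = 6456, so D = 807 kJ/mol.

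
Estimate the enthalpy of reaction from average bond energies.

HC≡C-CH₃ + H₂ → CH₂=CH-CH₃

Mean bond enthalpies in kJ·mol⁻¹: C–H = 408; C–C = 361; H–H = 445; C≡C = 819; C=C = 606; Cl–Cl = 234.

Bonds broken (reactants):
  C≡C: 1 × 819 = 819
  C–C: 1 × 361 = 361
  C–H: 4 × 408 = 1632
  H–H: 1 × 445 = 445
  Σ(broken) = 3257 kJ
Bonds formed (products):
  C–C: 1 × 361 = 361
  C–H: 6 × 408 = 2448
  C=C: 1 × 606 = 606
  Σ(formed) = 3415 kJ
ΔH = Σ(broken) − Σ(formed) = 3257 − 3415 = −158 kJ

ΔH ≈ −158 kJ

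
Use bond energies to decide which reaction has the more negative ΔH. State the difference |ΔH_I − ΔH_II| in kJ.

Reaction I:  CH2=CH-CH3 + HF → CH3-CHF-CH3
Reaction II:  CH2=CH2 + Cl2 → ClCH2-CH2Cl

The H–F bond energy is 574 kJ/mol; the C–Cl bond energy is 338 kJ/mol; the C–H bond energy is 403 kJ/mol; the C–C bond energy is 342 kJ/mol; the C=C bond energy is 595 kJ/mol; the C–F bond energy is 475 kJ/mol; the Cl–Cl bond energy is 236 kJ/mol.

Reaction I:
  Bonds broken (reactants):
    C–C: 1 × 342 = 342
    C–H: 6 × 403 = 2418
    C=C: 1 × 595 = 595
    H–F: 1 × 574 = 574
    Σ(broken) = 3929 kJ
  Bonds formed (products):
    C–C: 2 × 342 = 684
    C–F: 1 × 475 = 475
    C–H: 7 × 403 = 2821
    Σ(formed) = 3980 kJ
  ΔH_I = 3929 − 3980 = −51 kJ
Reaction II:
  Bonds broken (reactants):
    C–H: 4 × 403 = 1612
    C=C: 1 × 595 = 595
    Cl–Cl: 1 × 236 = 236
    Σ(broken) = 2443 kJ
  Bonds formed (products):
    C–C: 1 × 342 = 342
    C–Cl: 2 × 338 = 676
    C–H: 4 × 403 = 1612
    Σ(formed) = 2630 kJ
  ΔH_II = 2443 − 2630 = −187 kJ
ΔH_I − ΔH_II = +136 kJ, so reaction II has the more negative ΔH; |ΔH_I − ΔH_II| = 136 kJ.

Reaction II, by 136 kJ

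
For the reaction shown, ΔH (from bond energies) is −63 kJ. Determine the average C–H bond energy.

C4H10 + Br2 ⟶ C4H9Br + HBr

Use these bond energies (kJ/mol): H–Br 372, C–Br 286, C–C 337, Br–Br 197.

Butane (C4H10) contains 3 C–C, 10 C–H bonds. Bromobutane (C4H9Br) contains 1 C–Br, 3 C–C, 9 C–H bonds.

Let D be the C–H bond energy.
Σ(broken) = 1×197 + 3×337 + 10×D = 1208 + 10D
Σ(formed) = 1×286 + 3×337 + 9×D + 1×372 = 1669 + 9D
ΔH = Σ(broken) − Σ(formed) = (1208 + 10D) − (1669 + 9D) = −461 + D
Setting this equal to −63 kJ gives D = 398 kJ/mol.

D(C–H) ≈ 398 kJ/mol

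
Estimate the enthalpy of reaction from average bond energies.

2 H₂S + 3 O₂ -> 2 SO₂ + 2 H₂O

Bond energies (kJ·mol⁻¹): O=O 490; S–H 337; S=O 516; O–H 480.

Bonds broken (reactants):
  O=O: 3 × 490 = 1470
  S–H: 4 × 337 = 1348
  Σ(broken) = 2818 kJ
Bonds formed (products):
  O–H: 4 × 480 = 1920
  S=O: 4 × 516 = 2064
  Σ(formed) = 3984 kJ
ΔH = Σ(broken) − Σ(formed) = 2818 − 3984 = −1166 kJ

ΔH ≈ −1166 kJ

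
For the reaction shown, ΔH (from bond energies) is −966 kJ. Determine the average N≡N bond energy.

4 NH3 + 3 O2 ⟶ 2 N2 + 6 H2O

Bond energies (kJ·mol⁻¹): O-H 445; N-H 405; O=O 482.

D(N≡N) ≈ 966 kJ/mol

Let D be the N≡N bond energy.
Σ(broken) = 12×405 + 3×482 = 6306
Σ(formed) = 2×D + 12×445 = 5340 + 2D
ΔH = Σ(broken) − Σ(formed) = (6306) − (5340 + 2D) = +966 − 2D
Setting this equal to −966 kJ gives 2D = 1932, so D = 966 kJ/mol.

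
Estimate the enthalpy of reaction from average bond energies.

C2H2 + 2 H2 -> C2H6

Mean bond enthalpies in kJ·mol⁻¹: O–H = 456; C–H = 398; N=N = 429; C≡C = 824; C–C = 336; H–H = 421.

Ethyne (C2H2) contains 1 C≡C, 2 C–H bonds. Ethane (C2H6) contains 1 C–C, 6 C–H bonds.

ΔH ≈ −262 kJ

Bonds broken (reactants):
  C≡C: 1 × 824 = 824
  C–H: 2 × 398 = 796
  H–H: 2 × 421 = 842
  Σ(broken) = 2462 kJ
Bonds formed (products):
  C–C: 1 × 336 = 336
  C–H: 6 × 398 = 2388
  Σ(formed) = 2724 kJ
ΔH = Σ(broken) − Σ(formed) = 2462 − 2724 = −262 kJ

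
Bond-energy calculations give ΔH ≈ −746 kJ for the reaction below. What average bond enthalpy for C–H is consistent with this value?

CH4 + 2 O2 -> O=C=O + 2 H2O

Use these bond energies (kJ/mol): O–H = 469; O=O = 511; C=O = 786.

Let D be the C–H bond energy.
Σ(broken) = 4×D + 2×511 = 1022 + 4D
Σ(formed) = 2×786 + 4×469 = 3448
ΔH = Σ(broken) − Σ(formed) = (1022 + 4D) − (3448) = −2426 + 4D
Setting this equal to −746 kJ gives 4D = 1680, so D = 420 kJ/mol.

D(C–H) ≈ 420 kJ/mol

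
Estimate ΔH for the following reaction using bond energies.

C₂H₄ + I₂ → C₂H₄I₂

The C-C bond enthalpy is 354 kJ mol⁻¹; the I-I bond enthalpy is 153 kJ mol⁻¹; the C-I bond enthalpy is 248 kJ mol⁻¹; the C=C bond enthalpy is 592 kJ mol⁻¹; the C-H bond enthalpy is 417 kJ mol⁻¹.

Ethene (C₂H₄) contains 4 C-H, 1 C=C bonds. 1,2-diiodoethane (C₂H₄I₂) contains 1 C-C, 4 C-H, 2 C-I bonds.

Bonds broken (reactants):
  C-H: 4 × 417 = 1668
  C=C: 1 × 592 = 592
  I-I: 1 × 153 = 153
  Σ(broken) = 2413 kJ
Bonds formed (products):
  C-C: 1 × 354 = 354
  C-H: 4 × 417 = 1668
  C-I: 2 × 248 = 496
  Σ(formed) = 2518 kJ
ΔH = Σ(broken) − Σ(formed) = 2413 − 2518 = −105 kJ

ΔH ≈ −105 kJ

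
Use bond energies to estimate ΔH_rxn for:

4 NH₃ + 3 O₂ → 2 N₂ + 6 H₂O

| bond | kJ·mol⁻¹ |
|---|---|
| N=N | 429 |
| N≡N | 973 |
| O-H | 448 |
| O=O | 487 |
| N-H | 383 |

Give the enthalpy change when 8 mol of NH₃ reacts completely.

Bonds broken (reactants):
  N-H: 12 × 383 = 4596
  O=O: 3 × 487 = 1461
  Σ(broken) = 6057 kJ
Bonds formed (products):
  N≡N: 2 × 973 = 1946
  O-H: 12 × 448 = 5376
  Σ(formed) = 7322 kJ
ΔH = Σ(broken) − Σ(formed) = 6057 − 7322 = −1265 kJ
For 2× the reaction as written: 2 × (−1265) = −2530 kJ

ΔH = −2530 kJ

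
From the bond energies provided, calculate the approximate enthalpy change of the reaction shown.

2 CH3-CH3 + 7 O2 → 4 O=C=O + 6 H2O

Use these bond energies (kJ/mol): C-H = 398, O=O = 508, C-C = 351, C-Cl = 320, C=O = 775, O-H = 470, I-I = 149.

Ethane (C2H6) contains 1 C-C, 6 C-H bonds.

ΔH ≈ −2806 kJ

Bonds broken (reactants):
  C-C: 2 × 351 = 702
  C-H: 12 × 398 = 4776
  O=O: 7 × 508 = 3556
  Σ(broken) = 9034 kJ
Bonds formed (products):
  C=O: 8 × 775 = 6200
  O-H: 12 × 470 = 5640
  Σ(formed) = 11840 kJ
ΔH = Σ(broken) − Σ(formed) = 9034 − 11840 = −2806 kJ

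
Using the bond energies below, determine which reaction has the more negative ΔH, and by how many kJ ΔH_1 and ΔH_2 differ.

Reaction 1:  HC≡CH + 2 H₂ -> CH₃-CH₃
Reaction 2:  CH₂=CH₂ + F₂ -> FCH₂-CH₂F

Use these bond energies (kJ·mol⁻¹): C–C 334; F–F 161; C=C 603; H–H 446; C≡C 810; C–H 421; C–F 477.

Reaction 1:
  Bonds broken (reactants):
    C≡C: 1 × 810 = 810
    C–H: 2 × 421 = 842
    H–H: 2 × 446 = 892
    Σ(broken) = 2544 kJ
  Bonds formed (products):
    C–C: 1 × 334 = 334
    C–H: 6 × 421 = 2526
    Σ(formed) = 2860 kJ
  ΔH_1 = 2544 − 2860 = −316 kJ
Reaction 2:
  Bonds broken (reactants):
    C–H: 4 × 421 = 1684
    C=C: 1 × 603 = 603
    F–F: 1 × 161 = 161
    Σ(broken) = 2448 kJ
  Bonds formed (products):
    C–C: 1 × 334 = 334
    C–F: 2 × 477 = 954
    C–H: 4 × 421 = 1684
    Σ(formed) = 2972 kJ
  ΔH_2 = 2448 − 2972 = −524 kJ
ΔH_1 − ΔH_2 = +208 kJ, so reaction 2 has the more negative ΔH; |ΔH_1 − ΔH_2| = 208 kJ.

Reaction 2, by 208 kJ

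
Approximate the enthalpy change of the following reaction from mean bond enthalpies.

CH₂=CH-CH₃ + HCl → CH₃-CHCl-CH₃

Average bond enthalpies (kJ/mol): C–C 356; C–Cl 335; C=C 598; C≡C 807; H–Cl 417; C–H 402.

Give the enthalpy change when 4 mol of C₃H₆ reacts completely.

ΔH = −312 kJ

Bonds broken (reactants):
  C–C: 1 × 356 = 356
  C–H: 6 × 402 = 2412
  C=C: 1 × 598 = 598
  H–Cl: 1 × 417 = 417
  Σ(broken) = 3783 kJ
Bonds formed (products):
  C–C: 2 × 356 = 712
  C–Cl: 1 × 335 = 335
  C–H: 7 × 402 = 2814
  Σ(formed) = 3861 kJ
ΔH = Σ(broken) − Σ(formed) = 3783 − 3861 = −78 kJ
For 4× the reaction as written: 4 × (−78) = −312 kJ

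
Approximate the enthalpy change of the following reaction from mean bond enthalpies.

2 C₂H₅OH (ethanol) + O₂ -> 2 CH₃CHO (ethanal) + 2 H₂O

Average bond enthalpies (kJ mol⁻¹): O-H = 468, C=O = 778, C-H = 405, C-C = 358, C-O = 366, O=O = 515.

ΔH ≈ −435 kJ

Bonds broken (reactants):
  C-C: 2 × 358 = 716
  C-H: 10 × 405 = 4050
  C-O: 2 × 366 = 732
  O-H: 2 × 468 = 936
  O=O: 1 × 515 = 515
  Σ(broken) = 6949 kJ
Bonds formed (products):
  C-C: 2 × 358 = 716
  C-H: 8 × 405 = 3240
  C=O: 2 × 778 = 1556
  O-H: 4 × 468 = 1872
  Σ(formed) = 7384 kJ
ΔH = Σ(broken) − Σ(formed) = 6949 − 7384 = −435 kJ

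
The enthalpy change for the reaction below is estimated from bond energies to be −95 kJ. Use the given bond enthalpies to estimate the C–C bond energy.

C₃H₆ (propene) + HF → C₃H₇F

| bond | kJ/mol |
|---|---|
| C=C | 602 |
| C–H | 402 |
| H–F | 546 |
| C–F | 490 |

Let D be the C–C bond energy.
Σ(broken) = 1×D + 6×402 + 1×602 + 1×546 = 3560 + D
Σ(formed) = 2×D + 1×490 + 7×402 = 3304 + 2D
ΔH = Σ(broken) − Σ(formed) = (3560 + D) − (3304 + 2D) = +256 − D
Setting this equal to −95 kJ gives D = 351 kJ/mol.

D(C–C) ≈ 351 kJ/mol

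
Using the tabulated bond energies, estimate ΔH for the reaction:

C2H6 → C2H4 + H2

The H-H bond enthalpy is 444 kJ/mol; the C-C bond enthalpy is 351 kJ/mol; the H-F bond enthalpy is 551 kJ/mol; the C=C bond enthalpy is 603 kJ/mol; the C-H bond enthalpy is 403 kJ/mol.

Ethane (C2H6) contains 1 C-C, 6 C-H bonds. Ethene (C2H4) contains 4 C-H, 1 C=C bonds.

ΔH ≈ +110 kJ

Bonds broken (reactants):
  C-C: 1 × 351 = 351
  C-H: 6 × 403 = 2418
  Σ(broken) = 2769 kJ
Bonds formed (products):
  C-H: 4 × 403 = 1612
  C=C: 1 × 603 = 603
  H-H: 1 × 444 = 444
  Σ(formed) = 2659 kJ
ΔH = Σ(broken) − Σ(formed) = 2769 − 2659 = +110 kJ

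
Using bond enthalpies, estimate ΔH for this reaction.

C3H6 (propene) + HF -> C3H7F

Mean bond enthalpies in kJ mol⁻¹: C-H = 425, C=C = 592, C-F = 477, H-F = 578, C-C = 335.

Bonds broken (reactants):
  C-C: 1 × 335 = 335
  C-H: 6 × 425 = 2550
  C=C: 1 × 592 = 592
  H-F: 1 × 578 = 578
  Σ(broken) = 4055 kJ
Bonds formed (products):
  C-C: 2 × 335 = 670
  C-F: 1 × 477 = 477
  C-H: 7 × 425 = 2975
  Σ(formed) = 4122 kJ
ΔH = Σ(broken) − Σ(formed) = 4055 − 4122 = −67 kJ

ΔH ≈ −67 kJ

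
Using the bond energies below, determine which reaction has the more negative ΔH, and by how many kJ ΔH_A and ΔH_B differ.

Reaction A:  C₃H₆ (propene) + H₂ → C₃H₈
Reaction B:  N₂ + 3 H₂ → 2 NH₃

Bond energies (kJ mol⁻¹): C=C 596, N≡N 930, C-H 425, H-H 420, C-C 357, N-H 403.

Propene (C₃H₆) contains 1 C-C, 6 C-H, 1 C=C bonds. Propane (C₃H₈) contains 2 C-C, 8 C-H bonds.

Reaction A:
  Bonds broken (reactants):
    C-C: 1 × 357 = 357
    C-H: 6 × 425 = 2550
    C=C: 1 × 596 = 596
    H-H: 1 × 420 = 420
    Σ(broken) = 3923 kJ
  Bonds formed (products):
    C-C: 2 × 357 = 714
    C-H: 8 × 425 = 3400
    Σ(formed) = 4114 kJ
  ΔH_A = 3923 − 4114 = −191 kJ
Reaction B:
  Bonds broken (reactants):
    H-H: 3 × 420 = 1260
    N≡N: 1 × 930 = 930
    Σ(broken) = 2190 kJ
  Bonds formed (products):
    N-H: 6 × 403 = 2418
    Σ(formed) = 2418 kJ
  ΔH_B = 2190 − 2418 = −228 kJ
ΔH_A − ΔH_B = +37 kJ, so reaction B has the more negative ΔH; |ΔH_A − ΔH_B| = 37 kJ.

Reaction B, by 37 kJ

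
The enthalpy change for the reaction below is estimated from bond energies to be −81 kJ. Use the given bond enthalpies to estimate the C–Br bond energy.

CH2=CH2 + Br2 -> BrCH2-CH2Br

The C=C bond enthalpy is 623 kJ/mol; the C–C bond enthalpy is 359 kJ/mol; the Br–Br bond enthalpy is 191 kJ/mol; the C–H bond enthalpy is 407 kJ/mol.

D(C–Br) ≈ 268 kJ/mol

Let D be the C–Br bond energy.
Σ(broken) = 1×191 + 4×407 + 1×623 = 2442
Σ(formed) = 2×D + 1×359 + 4×407 = 1987 + 2D
ΔH = Σ(broken) − Σ(formed) = (2442) − (1987 + 2D) = +455 − 2D
Setting this equal to −81 kJ gives 2D = 536, so D = 268 kJ/mol.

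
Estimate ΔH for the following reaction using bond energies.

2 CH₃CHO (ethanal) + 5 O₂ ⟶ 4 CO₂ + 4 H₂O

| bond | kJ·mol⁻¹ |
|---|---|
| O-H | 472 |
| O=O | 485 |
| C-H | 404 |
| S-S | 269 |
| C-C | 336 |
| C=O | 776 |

ΔH ≈ −2103 kJ

Bonds broken (reactants):
  C-C: 2 × 336 = 672
  C-H: 8 × 404 = 3232
  C=O: 2 × 776 = 1552
  O=O: 5 × 485 = 2425
  Σ(broken) = 7881 kJ
Bonds formed (products):
  C=O: 8 × 776 = 6208
  O-H: 8 × 472 = 3776
  Σ(formed) = 9984 kJ
ΔH = Σ(broken) − Σ(formed) = 7881 − 9984 = −2103 kJ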